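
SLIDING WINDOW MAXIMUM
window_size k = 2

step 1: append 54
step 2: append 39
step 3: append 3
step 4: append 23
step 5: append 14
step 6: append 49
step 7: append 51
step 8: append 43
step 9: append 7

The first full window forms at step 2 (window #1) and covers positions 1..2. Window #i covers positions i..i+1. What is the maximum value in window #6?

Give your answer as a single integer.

Answer: 51

Derivation:
step 1: append 54 -> window=[54] (not full yet)
step 2: append 39 -> window=[54, 39] -> max=54
step 3: append 3 -> window=[39, 3] -> max=39
step 4: append 23 -> window=[3, 23] -> max=23
step 5: append 14 -> window=[23, 14] -> max=23
step 6: append 49 -> window=[14, 49] -> max=49
step 7: append 51 -> window=[49, 51] -> max=51
Window #6 max = 51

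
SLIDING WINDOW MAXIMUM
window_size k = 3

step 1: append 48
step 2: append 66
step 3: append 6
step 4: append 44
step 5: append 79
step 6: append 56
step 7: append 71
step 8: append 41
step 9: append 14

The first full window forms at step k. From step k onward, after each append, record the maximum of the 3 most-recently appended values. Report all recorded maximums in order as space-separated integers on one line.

Answer: 66 66 79 79 79 71 71

Derivation:
step 1: append 48 -> window=[48] (not full yet)
step 2: append 66 -> window=[48, 66] (not full yet)
step 3: append 6 -> window=[48, 66, 6] -> max=66
step 4: append 44 -> window=[66, 6, 44] -> max=66
step 5: append 79 -> window=[6, 44, 79] -> max=79
step 6: append 56 -> window=[44, 79, 56] -> max=79
step 7: append 71 -> window=[79, 56, 71] -> max=79
step 8: append 41 -> window=[56, 71, 41] -> max=71
step 9: append 14 -> window=[71, 41, 14] -> max=71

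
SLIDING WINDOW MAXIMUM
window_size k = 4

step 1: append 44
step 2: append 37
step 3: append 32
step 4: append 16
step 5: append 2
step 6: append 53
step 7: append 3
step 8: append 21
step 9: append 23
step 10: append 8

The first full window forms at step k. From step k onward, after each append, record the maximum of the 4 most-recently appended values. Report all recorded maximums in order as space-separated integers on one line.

step 1: append 44 -> window=[44] (not full yet)
step 2: append 37 -> window=[44, 37] (not full yet)
step 3: append 32 -> window=[44, 37, 32] (not full yet)
step 4: append 16 -> window=[44, 37, 32, 16] -> max=44
step 5: append 2 -> window=[37, 32, 16, 2] -> max=37
step 6: append 53 -> window=[32, 16, 2, 53] -> max=53
step 7: append 3 -> window=[16, 2, 53, 3] -> max=53
step 8: append 21 -> window=[2, 53, 3, 21] -> max=53
step 9: append 23 -> window=[53, 3, 21, 23] -> max=53
step 10: append 8 -> window=[3, 21, 23, 8] -> max=23

Answer: 44 37 53 53 53 53 23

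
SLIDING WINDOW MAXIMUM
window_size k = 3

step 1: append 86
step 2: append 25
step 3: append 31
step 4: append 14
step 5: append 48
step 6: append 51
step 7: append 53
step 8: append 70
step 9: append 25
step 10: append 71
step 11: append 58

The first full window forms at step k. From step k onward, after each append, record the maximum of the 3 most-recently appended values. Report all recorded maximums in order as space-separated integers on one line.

step 1: append 86 -> window=[86] (not full yet)
step 2: append 25 -> window=[86, 25] (not full yet)
step 3: append 31 -> window=[86, 25, 31] -> max=86
step 4: append 14 -> window=[25, 31, 14] -> max=31
step 5: append 48 -> window=[31, 14, 48] -> max=48
step 6: append 51 -> window=[14, 48, 51] -> max=51
step 7: append 53 -> window=[48, 51, 53] -> max=53
step 8: append 70 -> window=[51, 53, 70] -> max=70
step 9: append 25 -> window=[53, 70, 25] -> max=70
step 10: append 71 -> window=[70, 25, 71] -> max=71
step 11: append 58 -> window=[25, 71, 58] -> max=71

Answer: 86 31 48 51 53 70 70 71 71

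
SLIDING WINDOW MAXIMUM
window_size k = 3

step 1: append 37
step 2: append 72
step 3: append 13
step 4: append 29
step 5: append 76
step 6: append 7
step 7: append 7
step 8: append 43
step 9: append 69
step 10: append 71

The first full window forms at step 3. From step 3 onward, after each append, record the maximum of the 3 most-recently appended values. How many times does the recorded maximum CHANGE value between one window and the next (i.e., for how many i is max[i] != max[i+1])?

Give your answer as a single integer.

step 1: append 37 -> window=[37] (not full yet)
step 2: append 72 -> window=[37, 72] (not full yet)
step 3: append 13 -> window=[37, 72, 13] -> max=72
step 4: append 29 -> window=[72, 13, 29] -> max=72
step 5: append 76 -> window=[13, 29, 76] -> max=76
step 6: append 7 -> window=[29, 76, 7] -> max=76
step 7: append 7 -> window=[76, 7, 7] -> max=76
step 8: append 43 -> window=[7, 7, 43] -> max=43
step 9: append 69 -> window=[7, 43, 69] -> max=69
step 10: append 71 -> window=[43, 69, 71] -> max=71
Recorded maximums: 72 72 76 76 76 43 69 71
Changes between consecutive maximums: 4

Answer: 4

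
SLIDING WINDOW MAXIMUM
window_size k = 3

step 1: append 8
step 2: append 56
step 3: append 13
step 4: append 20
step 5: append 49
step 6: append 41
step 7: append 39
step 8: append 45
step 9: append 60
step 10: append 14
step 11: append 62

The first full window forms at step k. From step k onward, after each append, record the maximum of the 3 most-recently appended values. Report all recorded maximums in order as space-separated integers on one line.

Answer: 56 56 49 49 49 45 60 60 62

Derivation:
step 1: append 8 -> window=[8] (not full yet)
step 2: append 56 -> window=[8, 56] (not full yet)
step 3: append 13 -> window=[8, 56, 13] -> max=56
step 4: append 20 -> window=[56, 13, 20] -> max=56
step 5: append 49 -> window=[13, 20, 49] -> max=49
step 6: append 41 -> window=[20, 49, 41] -> max=49
step 7: append 39 -> window=[49, 41, 39] -> max=49
step 8: append 45 -> window=[41, 39, 45] -> max=45
step 9: append 60 -> window=[39, 45, 60] -> max=60
step 10: append 14 -> window=[45, 60, 14] -> max=60
step 11: append 62 -> window=[60, 14, 62] -> max=62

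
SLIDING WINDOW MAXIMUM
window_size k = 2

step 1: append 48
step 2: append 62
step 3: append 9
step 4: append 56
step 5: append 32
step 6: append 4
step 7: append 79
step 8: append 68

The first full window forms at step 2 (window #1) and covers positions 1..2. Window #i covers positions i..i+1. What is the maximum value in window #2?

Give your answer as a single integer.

step 1: append 48 -> window=[48] (not full yet)
step 2: append 62 -> window=[48, 62] -> max=62
step 3: append 9 -> window=[62, 9] -> max=62
Window #2 max = 62

Answer: 62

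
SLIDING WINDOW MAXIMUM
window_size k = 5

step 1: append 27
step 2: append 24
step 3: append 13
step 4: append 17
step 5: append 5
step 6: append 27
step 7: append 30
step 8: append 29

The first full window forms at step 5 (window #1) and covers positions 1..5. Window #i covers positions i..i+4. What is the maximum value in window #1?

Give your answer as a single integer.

Answer: 27

Derivation:
step 1: append 27 -> window=[27] (not full yet)
step 2: append 24 -> window=[27, 24] (not full yet)
step 3: append 13 -> window=[27, 24, 13] (not full yet)
step 4: append 17 -> window=[27, 24, 13, 17] (not full yet)
step 5: append 5 -> window=[27, 24, 13, 17, 5] -> max=27
Window #1 max = 27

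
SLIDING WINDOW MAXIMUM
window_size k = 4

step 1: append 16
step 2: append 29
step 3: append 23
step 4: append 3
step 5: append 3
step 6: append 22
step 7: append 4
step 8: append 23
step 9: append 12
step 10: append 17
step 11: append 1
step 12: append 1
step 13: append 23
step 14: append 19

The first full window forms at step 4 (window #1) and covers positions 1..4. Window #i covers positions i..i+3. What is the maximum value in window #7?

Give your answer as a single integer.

step 1: append 16 -> window=[16] (not full yet)
step 2: append 29 -> window=[16, 29] (not full yet)
step 3: append 23 -> window=[16, 29, 23] (not full yet)
step 4: append 3 -> window=[16, 29, 23, 3] -> max=29
step 5: append 3 -> window=[29, 23, 3, 3] -> max=29
step 6: append 22 -> window=[23, 3, 3, 22] -> max=23
step 7: append 4 -> window=[3, 3, 22, 4] -> max=22
step 8: append 23 -> window=[3, 22, 4, 23] -> max=23
step 9: append 12 -> window=[22, 4, 23, 12] -> max=23
step 10: append 17 -> window=[4, 23, 12, 17] -> max=23
Window #7 max = 23

Answer: 23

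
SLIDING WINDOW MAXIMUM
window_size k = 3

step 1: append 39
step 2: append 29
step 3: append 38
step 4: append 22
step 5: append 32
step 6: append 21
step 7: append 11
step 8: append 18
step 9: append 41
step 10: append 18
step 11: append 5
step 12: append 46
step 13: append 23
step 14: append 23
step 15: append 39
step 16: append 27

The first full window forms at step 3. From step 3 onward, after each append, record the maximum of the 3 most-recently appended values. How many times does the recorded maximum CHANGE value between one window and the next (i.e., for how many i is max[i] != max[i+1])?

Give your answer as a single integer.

step 1: append 39 -> window=[39] (not full yet)
step 2: append 29 -> window=[39, 29] (not full yet)
step 3: append 38 -> window=[39, 29, 38] -> max=39
step 4: append 22 -> window=[29, 38, 22] -> max=38
step 5: append 32 -> window=[38, 22, 32] -> max=38
step 6: append 21 -> window=[22, 32, 21] -> max=32
step 7: append 11 -> window=[32, 21, 11] -> max=32
step 8: append 18 -> window=[21, 11, 18] -> max=21
step 9: append 41 -> window=[11, 18, 41] -> max=41
step 10: append 18 -> window=[18, 41, 18] -> max=41
step 11: append 5 -> window=[41, 18, 5] -> max=41
step 12: append 46 -> window=[18, 5, 46] -> max=46
step 13: append 23 -> window=[5, 46, 23] -> max=46
step 14: append 23 -> window=[46, 23, 23] -> max=46
step 15: append 39 -> window=[23, 23, 39] -> max=39
step 16: append 27 -> window=[23, 39, 27] -> max=39
Recorded maximums: 39 38 38 32 32 21 41 41 41 46 46 46 39 39
Changes between consecutive maximums: 6

Answer: 6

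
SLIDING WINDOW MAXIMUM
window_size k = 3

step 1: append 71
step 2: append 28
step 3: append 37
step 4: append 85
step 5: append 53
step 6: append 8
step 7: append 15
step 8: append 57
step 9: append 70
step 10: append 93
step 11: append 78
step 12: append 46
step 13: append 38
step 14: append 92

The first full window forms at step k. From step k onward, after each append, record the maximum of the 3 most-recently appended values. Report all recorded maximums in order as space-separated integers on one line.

Answer: 71 85 85 85 53 57 70 93 93 93 78 92

Derivation:
step 1: append 71 -> window=[71] (not full yet)
step 2: append 28 -> window=[71, 28] (not full yet)
step 3: append 37 -> window=[71, 28, 37] -> max=71
step 4: append 85 -> window=[28, 37, 85] -> max=85
step 5: append 53 -> window=[37, 85, 53] -> max=85
step 6: append 8 -> window=[85, 53, 8] -> max=85
step 7: append 15 -> window=[53, 8, 15] -> max=53
step 8: append 57 -> window=[8, 15, 57] -> max=57
step 9: append 70 -> window=[15, 57, 70] -> max=70
step 10: append 93 -> window=[57, 70, 93] -> max=93
step 11: append 78 -> window=[70, 93, 78] -> max=93
step 12: append 46 -> window=[93, 78, 46] -> max=93
step 13: append 38 -> window=[78, 46, 38] -> max=78
step 14: append 92 -> window=[46, 38, 92] -> max=92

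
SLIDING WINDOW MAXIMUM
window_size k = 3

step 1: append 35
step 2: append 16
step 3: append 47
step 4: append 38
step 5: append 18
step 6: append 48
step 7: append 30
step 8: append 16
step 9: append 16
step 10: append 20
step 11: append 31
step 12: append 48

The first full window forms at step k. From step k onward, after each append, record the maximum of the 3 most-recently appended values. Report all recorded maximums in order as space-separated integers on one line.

Answer: 47 47 47 48 48 48 30 20 31 48

Derivation:
step 1: append 35 -> window=[35] (not full yet)
step 2: append 16 -> window=[35, 16] (not full yet)
step 3: append 47 -> window=[35, 16, 47] -> max=47
step 4: append 38 -> window=[16, 47, 38] -> max=47
step 5: append 18 -> window=[47, 38, 18] -> max=47
step 6: append 48 -> window=[38, 18, 48] -> max=48
step 7: append 30 -> window=[18, 48, 30] -> max=48
step 8: append 16 -> window=[48, 30, 16] -> max=48
step 9: append 16 -> window=[30, 16, 16] -> max=30
step 10: append 20 -> window=[16, 16, 20] -> max=20
step 11: append 31 -> window=[16, 20, 31] -> max=31
step 12: append 48 -> window=[20, 31, 48] -> max=48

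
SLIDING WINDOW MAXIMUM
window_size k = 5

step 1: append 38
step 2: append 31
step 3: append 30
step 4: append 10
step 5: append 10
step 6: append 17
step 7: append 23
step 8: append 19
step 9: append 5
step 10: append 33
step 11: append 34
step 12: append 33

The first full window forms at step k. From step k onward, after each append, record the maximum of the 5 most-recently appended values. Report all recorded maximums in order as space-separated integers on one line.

step 1: append 38 -> window=[38] (not full yet)
step 2: append 31 -> window=[38, 31] (not full yet)
step 3: append 30 -> window=[38, 31, 30] (not full yet)
step 4: append 10 -> window=[38, 31, 30, 10] (not full yet)
step 5: append 10 -> window=[38, 31, 30, 10, 10] -> max=38
step 6: append 17 -> window=[31, 30, 10, 10, 17] -> max=31
step 7: append 23 -> window=[30, 10, 10, 17, 23] -> max=30
step 8: append 19 -> window=[10, 10, 17, 23, 19] -> max=23
step 9: append 5 -> window=[10, 17, 23, 19, 5] -> max=23
step 10: append 33 -> window=[17, 23, 19, 5, 33] -> max=33
step 11: append 34 -> window=[23, 19, 5, 33, 34] -> max=34
step 12: append 33 -> window=[19, 5, 33, 34, 33] -> max=34

Answer: 38 31 30 23 23 33 34 34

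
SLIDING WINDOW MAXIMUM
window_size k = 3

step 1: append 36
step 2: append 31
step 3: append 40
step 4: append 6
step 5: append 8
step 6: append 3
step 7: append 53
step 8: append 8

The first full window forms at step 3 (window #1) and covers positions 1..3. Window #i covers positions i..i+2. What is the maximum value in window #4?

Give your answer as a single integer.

Answer: 8

Derivation:
step 1: append 36 -> window=[36] (not full yet)
step 2: append 31 -> window=[36, 31] (not full yet)
step 3: append 40 -> window=[36, 31, 40] -> max=40
step 4: append 6 -> window=[31, 40, 6] -> max=40
step 5: append 8 -> window=[40, 6, 8] -> max=40
step 6: append 3 -> window=[6, 8, 3] -> max=8
Window #4 max = 8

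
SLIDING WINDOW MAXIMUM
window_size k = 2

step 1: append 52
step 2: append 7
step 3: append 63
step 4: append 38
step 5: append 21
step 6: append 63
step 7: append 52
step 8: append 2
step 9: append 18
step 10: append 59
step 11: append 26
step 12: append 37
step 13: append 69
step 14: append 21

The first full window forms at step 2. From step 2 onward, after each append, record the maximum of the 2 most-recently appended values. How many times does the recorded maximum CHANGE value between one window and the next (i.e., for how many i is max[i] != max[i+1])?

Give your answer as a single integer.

Answer: 8

Derivation:
step 1: append 52 -> window=[52] (not full yet)
step 2: append 7 -> window=[52, 7] -> max=52
step 3: append 63 -> window=[7, 63] -> max=63
step 4: append 38 -> window=[63, 38] -> max=63
step 5: append 21 -> window=[38, 21] -> max=38
step 6: append 63 -> window=[21, 63] -> max=63
step 7: append 52 -> window=[63, 52] -> max=63
step 8: append 2 -> window=[52, 2] -> max=52
step 9: append 18 -> window=[2, 18] -> max=18
step 10: append 59 -> window=[18, 59] -> max=59
step 11: append 26 -> window=[59, 26] -> max=59
step 12: append 37 -> window=[26, 37] -> max=37
step 13: append 69 -> window=[37, 69] -> max=69
step 14: append 21 -> window=[69, 21] -> max=69
Recorded maximums: 52 63 63 38 63 63 52 18 59 59 37 69 69
Changes between consecutive maximums: 8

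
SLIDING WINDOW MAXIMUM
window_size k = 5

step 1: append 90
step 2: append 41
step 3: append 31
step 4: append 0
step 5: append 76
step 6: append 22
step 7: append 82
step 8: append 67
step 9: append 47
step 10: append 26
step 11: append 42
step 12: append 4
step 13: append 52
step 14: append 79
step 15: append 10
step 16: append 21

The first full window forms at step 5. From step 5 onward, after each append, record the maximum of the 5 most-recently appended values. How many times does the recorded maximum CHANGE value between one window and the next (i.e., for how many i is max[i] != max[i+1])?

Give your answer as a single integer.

Answer: 5

Derivation:
step 1: append 90 -> window=[90] (not full yet)
step 2: append 41 -> window=[90, 41] (not full yet)
step 3: append 31 -> window=[90, 41, 31] (not full yet)
step 4: append 0 -> window=[90, 41, 31, 0] (not full yet)
step 5: append 76 -> window=[90, 41, 31, 0, 76] -> max=90
step 6: append 22 -> window=[41, 31, 0, 76, 22] -> max=76
step 7: append 82 -> window=[31, 0, 76, 22, 82] -> max=82
step 8: append 67 -> window=[0, 76, 22, 82, 67] -> max=82
step 9: append 47 -> window=[76, 22, 82, 67, 47] -> max=82
step 10: append 26 -> window=[22, 82, 67, 47, 26] -> max=82
step 11: append 42 -> window=[82, 67, 47, 26, 42] -> max=82
step 12: append 4 -> window=[67, 47, 26, 42, 4] -> max=67
step 13: append 52 -> window=[47, 26, 42, 4, 52] -> max=52
step 14: append 79 -> window=[26, 42, 4, 52, 79] -> max=79
step 15: append 10 -> window=[42, 4, 52, 79, 10] -> max=79
step 16: append 21 -> window=[4, 52, 79, 10, 21] -> max=79
Recorded maximums: 90 76 82 82 82 82 82 67 52 79 79 79
Changes between consecutive maximums: 5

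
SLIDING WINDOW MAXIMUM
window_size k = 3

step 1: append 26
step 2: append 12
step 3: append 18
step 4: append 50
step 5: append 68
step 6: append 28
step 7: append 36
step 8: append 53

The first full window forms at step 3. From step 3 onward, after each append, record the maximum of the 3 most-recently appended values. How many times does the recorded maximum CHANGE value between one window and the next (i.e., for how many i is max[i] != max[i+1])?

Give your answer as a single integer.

step 1: append 26 -> window=[26] (not full yet)
step 2: append 12 -> window=[26, 12] (not full yet)
step 3: append 18 -> window=[26, 12, 18] -> max=26
step 4: append 50 -> window=[12, 18, 50] -> max=50
step 5: append 68 -> window=[18, 50, 68] -> max=68
step 6: append 28 -> window=[50, 68, 28] -> max=68
step 7: append 36 -> window=[68, 28, 36] -> max=68
step 8: append 53 -> window=[28, 36, 53] -> max=53
Recorded maximums: 26 50 68 68 68 53
Changes between consecutive maximums: 3

Answer: 3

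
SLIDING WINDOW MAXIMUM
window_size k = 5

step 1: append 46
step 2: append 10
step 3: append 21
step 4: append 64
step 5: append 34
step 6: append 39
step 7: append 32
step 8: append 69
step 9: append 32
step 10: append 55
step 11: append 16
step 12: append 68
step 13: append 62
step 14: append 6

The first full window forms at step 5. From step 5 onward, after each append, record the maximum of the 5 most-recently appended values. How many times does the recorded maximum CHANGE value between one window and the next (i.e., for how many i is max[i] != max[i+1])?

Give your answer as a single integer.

Answer: 2

Derivation:
step 1: append 46 -> window=[46] (not full yet)
step 2: append 10 -> window=[46, 10] (not full yet)
step 3: append 21 -> window=[46, 10, 21] (not full yet)
step 4: append 64 -> window=[46, 10, 21, 64] (not full yet)
step 5: append 34 -> window=[46, 10, 21, 64, 34] -> max=64
step 6: append 39 -> window=[10, 21, 64, 34, 39] -> max=64
step 7: append 32 -> window=[21, 64, 34, 39, 32] -> max=64
step 8: append 69 -> window=[64, 34, 39, 32, 69] -> max=69
step 9: append 32 -> window=[34, 39, 32, 69, 32] -> max=69
step 10: append 55 -> window=[39, 32, 69, 32, 55] -> max=69
step 11: append 16 -> window=[32, 69, 32, 55, 16] -> max=69
step 12: append 68 -> window=[69, 32, 55, 16, 68] -> max=69
step 13: append 62 -> window=[32, 55, 16, 68, 62] -> max=68
step 14: append 6 -> window=[55, 16, 68, 62, 6] -> max=68
Recorded maximums: 64 64 64 69 69 69 69 69 68 68
Changes between consecutive maximums: 2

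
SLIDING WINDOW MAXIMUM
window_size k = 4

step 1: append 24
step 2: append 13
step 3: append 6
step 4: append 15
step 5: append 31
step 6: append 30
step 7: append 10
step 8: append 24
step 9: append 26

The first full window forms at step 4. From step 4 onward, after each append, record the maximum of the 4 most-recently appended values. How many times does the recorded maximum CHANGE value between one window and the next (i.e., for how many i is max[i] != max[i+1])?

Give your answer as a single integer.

step 1: append 24 -> window=[24] (not full yet)
step 2: append 13 -> window=[24, 13] (not full yet)
step 3: append 6 -> window=[24, 13, 6] (not full yet)
step 4: append 15 -> window=[24, 13, 6, 15] -> max=24
step 5: append 31 -> window=[13, 6, 15, 31] -> max=31
step 6: append 30 -> window=[6, 15, 31, 30] -> max=31
step 7: append 10 -> window=[15, 31, 30, 10] -> max=31
step 8: append 24 -> window=[31, 30, 10, 24] -> max=31
step 9: append 26 -> window=[30, 10, 24, 26] -> max=30
Recorded maximums: 24 31 31 31 31 30
Changes between consecutive maximums: 2

Answer: 2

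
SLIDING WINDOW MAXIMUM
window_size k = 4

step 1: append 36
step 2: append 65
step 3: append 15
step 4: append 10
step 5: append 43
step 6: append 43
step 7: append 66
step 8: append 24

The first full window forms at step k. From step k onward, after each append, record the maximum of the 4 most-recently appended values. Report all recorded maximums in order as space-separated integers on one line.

step 1: append 36 -> window=[36] (not full yet)
step 2: append 65 -> window=[36, 65] (not full yet)
step 3: append 15 -> window=[36, 65, 15] (not full yet)
step 4: append 10 -> window=[36, 65, 15, 10] -> max=65
step 5: append 43 -> window=[65, 15, 10, 43] -> max=65
step 6: append 43 -> window=[15, 10, 43, 43] -> max=43
step 7: append 66 -> window=[10, 43, 43, 66] -> max=66
step 8: append 24 -> window=[43, 43, 66, 24] -> max=66

Answer: 65 65 43 66 66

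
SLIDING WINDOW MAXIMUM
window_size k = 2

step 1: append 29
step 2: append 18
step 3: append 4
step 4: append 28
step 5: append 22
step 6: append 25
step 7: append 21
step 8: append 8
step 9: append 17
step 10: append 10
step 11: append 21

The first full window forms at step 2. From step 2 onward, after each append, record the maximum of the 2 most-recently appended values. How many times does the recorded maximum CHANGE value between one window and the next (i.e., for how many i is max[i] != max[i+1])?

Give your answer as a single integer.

Answer: 6

Derivation:
step 1: append 29 -> window=[29] (not full yet)
step 2: append 18 -> window=[29, 18] -> max=29
step 3: append 4 -> window=[18, 4] -> max=18
step 4: append 28 -> window=[4, 28] -> max=28
step 5: append 22 -> window=[28, 22] -> max=28
step 6: append 25 -> window=[22, 25] -> max=25
step 7: append 21 -> window=[25, 21] -> max=25
step 8: append 8 -> window=[21, 8] -> max=21
step 9: append 17 -> window=[8, 17] -> max=17
step 10: append 10 -> window=[17, 10] -> max=17
step 11: append 21 -> window=[10, 21] -> max=21
Recorded maximums: 29 18 28 28 25 25 21 17 17 21
Changes between consecutive maximums: 6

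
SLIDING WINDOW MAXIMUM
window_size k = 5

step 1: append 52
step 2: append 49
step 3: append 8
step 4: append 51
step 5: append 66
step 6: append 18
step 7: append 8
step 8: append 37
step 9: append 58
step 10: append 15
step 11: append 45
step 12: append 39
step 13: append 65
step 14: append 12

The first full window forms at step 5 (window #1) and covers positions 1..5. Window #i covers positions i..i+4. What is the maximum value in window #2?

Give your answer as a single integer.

Answer: 66

Derivation:
step 1: append 52 -> window=[52] (not full yet)
step 2: append 49 -> window=[52, 49] (not full yet)
step 3: append 8 -> window=[52, 49, 8] (not full yet)
step 4: append 51 -> window=[52, 49, 8, 51] (not full yet)
step 5: append 66 -> window=[52, 49, 8, 51, 66] -> max=66
step 6: append 18 -> window=[49, 8, 51, 66, 18] -> max=66
Window #2 max = 66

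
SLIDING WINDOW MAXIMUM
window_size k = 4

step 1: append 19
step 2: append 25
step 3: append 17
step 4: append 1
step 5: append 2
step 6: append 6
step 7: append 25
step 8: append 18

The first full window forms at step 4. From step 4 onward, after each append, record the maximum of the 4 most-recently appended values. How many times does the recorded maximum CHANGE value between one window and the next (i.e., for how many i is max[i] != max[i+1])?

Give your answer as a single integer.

step 1: append 19 -> window=[19] (not full yet)
step 2: append 25 -> window=[19, 25] (not full yet)
step 3: append 17 -> window=[19, 25, 17] (not full yet)
step 4: append 1 -> window=[19, 25, 17, 1] -> max=25
step 5: append 2 -> window=[25, 17, 1, 2] -> max=25
step 6: append 6 -> window=[17, 1, 2, 6] -> max=17
step 7: append 25 -> window=[1, 2, 6, 25] -> max=25
step 8: append 18 -> window=[2, 6, 25, 18] -> max=25
Recorded maximums: 25 25 17 25 25
Changes between consecutive maximums: 2

Answer: 2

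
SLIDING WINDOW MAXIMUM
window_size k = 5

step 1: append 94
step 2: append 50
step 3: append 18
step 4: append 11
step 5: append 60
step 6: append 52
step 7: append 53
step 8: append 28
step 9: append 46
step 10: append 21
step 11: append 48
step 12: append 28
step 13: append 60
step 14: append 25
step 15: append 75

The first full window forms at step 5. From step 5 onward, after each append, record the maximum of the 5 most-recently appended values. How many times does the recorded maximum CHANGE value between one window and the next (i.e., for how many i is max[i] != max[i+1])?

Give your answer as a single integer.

step 1: append 94 -> window=[94] (not full yet)
step 2: append 50 -> window=[94, 50] (not full yet)
step 3: append 18 -> window=[94, 50, 18] (not full yet)
step 4: append 11 -> window=[94, 50, 18, 11] (not full yet)
step 5: append 60 -> window=[94, 50, 18, 11, 60] -> max=94
step 6: append 52 -> window=[50, 18, 11, 60, 52] -> max=60
step 7: append 53 -> window=[18, 11, 60, 52, 53] -> max=60
step 8: append 28 -> window=[11, 60, 52, 53, 28] -> max=60
step 9: append 46 -> window=[60, 52, 53, 28, 46] -> max=60
step 10: append 21 -> window=[52, 53, 28, 46, 21] -> max=53
step 11: append 48 -> window=[53, 28, 46, 21, 48] -> max=53
step 12: append 28 -> window=[28, 46, 21, 48, 28] -> max=48
step 13: append 60 -> window=[46, 21, 48, 28, 60] -> max=60
step 14: append 25 -> window=[21, 48, 28, 60, 25] -> max=60
step 15: append 75 -> window=[48, 28, 60, 25, 75] -> max=75
Recorded maximums: 94 60 60 60 60 53 53 48 60 60 75
Changes between consecutive maximums: 5

Answer: 5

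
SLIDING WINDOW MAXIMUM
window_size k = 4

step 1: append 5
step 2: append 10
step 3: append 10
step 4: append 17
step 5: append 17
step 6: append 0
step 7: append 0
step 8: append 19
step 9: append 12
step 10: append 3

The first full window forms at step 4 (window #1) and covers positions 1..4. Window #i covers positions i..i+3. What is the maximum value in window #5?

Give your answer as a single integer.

step 1: append 5 -> window=[5] (not full yet)
step 2: append 10 -> window=[5, 10] (not full yet)
step 3: append 10 -> window=[5, 10, 10] (not full yet)
step 4: append 17 -> window=[5, 10, 10, 17] -> max=17
step 5: append 17 -> window=[10, 10, 17, 17] -> max=17
step 6: append 0 -> window=[10, 17, 17, 0] -> max=17
step 7: append 0 -> window=[17, 17, 0, 0] -> max=17
step 8: append 19 -> window=[17, 0, 0, 19] -> max=19
Window #5 max = 19

Answer: 19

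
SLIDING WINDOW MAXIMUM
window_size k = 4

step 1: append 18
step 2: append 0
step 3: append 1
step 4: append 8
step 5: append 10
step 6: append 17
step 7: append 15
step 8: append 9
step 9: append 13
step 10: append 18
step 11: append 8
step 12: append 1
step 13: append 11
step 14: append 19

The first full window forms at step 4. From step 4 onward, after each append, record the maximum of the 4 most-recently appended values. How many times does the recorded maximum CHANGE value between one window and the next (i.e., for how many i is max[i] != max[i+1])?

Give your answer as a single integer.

Answer: 4

Derivation:
step 1: append 18 -> window=[18] (not full yet)
step 2: append 0 -> window=[18, 0] (not full yet)
step 3: append 1 -> window=[18, 0, 1] (not full yet)
step 4: append 8 -> window=[18, 0, 1, 8] -> max=18
step 5: append 10 -> window=[0, 1, 8, 10] -> max=10
step 6: append 17 -> window=[1, 8, 10, 17] -> max=17
step 7: append 15 -> window=[8, 10, 17, 15] -> max=17
step 8: append 9 -> window=[10, 17, 15, 9] -> max=17
step 9: append 13 -> window=[17, 15, 9, 13] -> max=17
step 10: append 18 -> window=[15, 9, 13, 18] -> max=18
step 11: append 8 -> window=[9, 13, 18, 8] -> max=18
step 12: append 1 -> window=[13, 18, 8, 1] -> max=18
step 13: append 11 -> window=[18, 8, 1, 11] -> max=18
step 14: append 19 -> window=[8, 1, 11, 19] -> max=19
Recorded maximums: 18 10 17 17 17 17 18 18 18 18 19
Changes between consecutive maximums: 4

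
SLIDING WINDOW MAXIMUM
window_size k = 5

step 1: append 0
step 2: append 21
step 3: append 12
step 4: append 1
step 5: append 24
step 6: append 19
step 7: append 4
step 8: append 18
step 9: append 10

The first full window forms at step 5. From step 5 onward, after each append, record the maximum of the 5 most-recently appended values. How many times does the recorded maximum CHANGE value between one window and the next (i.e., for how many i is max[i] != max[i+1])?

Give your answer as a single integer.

step 1: append 0 -> window=[0] (not full yet)
step 2: append 21 -> window=[0, 21] (not full yet)
step 3: append 12 -> window=[0, 21, 12] (not full yet)
step 4: append 1 -> window=[0, 21, 12, 1] (not full yet)
step 5: append 24 -> window=[0, 21, 12, 1, 24] -> max=24
step 6: append 19 -> window=[21, 12, 1, 24, 19] -> max=24
step 7: append 4 -> window=[12, 1, 24, 19, 4] -> max=24
step 8: append 18 -> window=[1, 24, 19, 4, 18] -> max=24
step 9: append 10 -> window=[24, 19, 4, 18, 10] -> max=24
Recorded maximums: 24 24 24 24 24
Changes between consecutive maximums: 0

Answer: 0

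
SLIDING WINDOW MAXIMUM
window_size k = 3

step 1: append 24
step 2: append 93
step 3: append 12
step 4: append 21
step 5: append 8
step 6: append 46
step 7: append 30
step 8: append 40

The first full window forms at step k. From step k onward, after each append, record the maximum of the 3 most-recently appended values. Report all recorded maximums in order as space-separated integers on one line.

Answer: 93 93 21 46 46 46

Derivation:
step 1: append 24 -> window=[24] (not full yet)
step 2: append 93 -> window=[24, 93] (not full yet)
step 3: append 12 -> window=[24, 93, 12] -> max=93
step 4: append 21 -> window=[93, 12, 21] -> max=93
step 5: append 8 -> window=[12, 21, 8] -> max=21
step 6: append 46 -> window=[21, 8, 46] -> max=46
step 7: append 30 -> window=[8, 46, 30] -> max=46
step 8: append 40 -> window=[46, 30, 40] -> max=46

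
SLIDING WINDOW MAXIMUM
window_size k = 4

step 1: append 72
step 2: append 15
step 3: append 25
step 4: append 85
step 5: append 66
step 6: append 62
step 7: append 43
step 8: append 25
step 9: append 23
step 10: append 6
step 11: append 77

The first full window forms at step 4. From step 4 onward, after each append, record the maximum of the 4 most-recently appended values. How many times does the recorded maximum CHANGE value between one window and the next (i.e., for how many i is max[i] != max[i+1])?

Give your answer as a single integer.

step 1: append 72 -> window=[72] (not full yet)
step 2: append 15 -> window=[72, 15] (not full yet)
step 3: append 25 -> window=[72, 15, 25] (not full yet)
step 4: append 85 -> window=[72, 15, 25, 85] -> max=85
step 5: append 66 -> window=[15, 25, 85, 66] -> max=85
step 6: append 62 -> window=[25, 85, 66, 62] -> max=85
step 7: append 43 -> window=[85, 66, 62, 43] -> max=85
step 8: append 25 -> window=[66, 62, 43, 25] -> max=66
step 9: append 23 -> window=[62, 43, 25, 23] -> max=62
step 10: append 6 -> window=[43, 25, 23, 6] -> max=43
step 11: append 77 -> window=[25, 23, 6, 77] -> max=77
Recorded maximums: 85 85 85 85 66 62 43 77
Changes between consecutive maximums: 4

Answer: 4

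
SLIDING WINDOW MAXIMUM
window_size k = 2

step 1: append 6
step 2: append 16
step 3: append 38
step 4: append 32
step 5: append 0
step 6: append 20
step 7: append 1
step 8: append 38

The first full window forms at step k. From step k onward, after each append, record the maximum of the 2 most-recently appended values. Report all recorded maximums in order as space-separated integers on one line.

step 1: append 6 -> window=[6] (not full yet)
step 2: append 16 -> window=[6, 16] -> max=16
step 3: append 38 -> window=[16, 38] -> max=38
step 4: append 32 -> window=[38, 32] -> max=38
step 5: append 0 -> window=[32, 0] -> max=32
step 6: append 20 -> window=[0, 20] -> max=20
step 7: append 1 -> window=[20, 1] -> max=20
step 8: append 38 -> window=[1, 38] -> max=38

Answer: 16 38 38 32 20 20 38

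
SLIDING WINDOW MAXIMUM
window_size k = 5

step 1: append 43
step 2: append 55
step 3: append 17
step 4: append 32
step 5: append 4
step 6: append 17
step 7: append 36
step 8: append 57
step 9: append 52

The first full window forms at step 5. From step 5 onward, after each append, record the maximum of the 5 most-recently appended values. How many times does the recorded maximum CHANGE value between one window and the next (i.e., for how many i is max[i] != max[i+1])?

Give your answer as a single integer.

Answer: 2

Derivation:
step 1: append 43 -> window=[43] (not full yet)
step 2: append 55 -> window=[43, 55] (not full yet)
step 3: append 17 -> window=[43, 55, 17] (not full yet)
step 4: append 32 -> window=[43, 55, 17, 32] (not full yet)
step 5: append 4 -> window=[43, 55, 17, 32, 4] -> max=55
step 6: append 17 -> window=[55, 17, 32, 4, 17] -> max=55
step 7: append 36 -> window=[17, 32, 4, 17, 36] -> max=36
step 8: append 57 -> window=[32, 4, 17, 36, 57] -> max=57
step 9: append 52 -> window=[4, 17, 36, 57, 52] -> max=57
Recorded maximums: 55 55 36 57 57
Changes between consecutive maximums: 2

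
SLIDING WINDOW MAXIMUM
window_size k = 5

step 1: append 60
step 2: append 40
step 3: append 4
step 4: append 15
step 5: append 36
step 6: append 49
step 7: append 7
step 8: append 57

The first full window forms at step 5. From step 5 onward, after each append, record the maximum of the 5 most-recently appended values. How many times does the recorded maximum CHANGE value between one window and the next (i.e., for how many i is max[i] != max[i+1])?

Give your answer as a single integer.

Answer: 2

Derivation:
step 1: append 60 -> window=[60] (not full yet)
step 2: append 40 -> window=[60, 40] (not full yet)
step 3: append 4 -> window=[60, 40, 4] (not full yet)
step 4: append 15 -> window=[60, 40, 4, 15] (not full yet)
step 5: append 36 -> window=[60, 40, 4, 15, 36] -> max=60
step 6: append 49 -> window=[40, 4, 15, 36, 49] -> max=49
step 7: append 7 -> window=[4, 15, 36, 49, 7] -> max=49
step 8: append 57 -> window=[15, 36, 49, 7, 57] -> max=57
Recorded maximums: 60 49 49 57
Changes between consecutive maximums: 2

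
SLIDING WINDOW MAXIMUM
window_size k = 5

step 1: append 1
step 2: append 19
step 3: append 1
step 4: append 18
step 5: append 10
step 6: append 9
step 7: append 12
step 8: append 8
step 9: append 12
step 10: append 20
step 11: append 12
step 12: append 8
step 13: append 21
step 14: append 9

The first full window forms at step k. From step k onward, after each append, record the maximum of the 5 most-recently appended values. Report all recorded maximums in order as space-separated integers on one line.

step 1: append 1 -> window=[1] (not full yet)
step 2: append 19 -> window=[1, 19] (not full yet)
step 3: append 1 -> window=[1, 19, 1] (not full yet)
step 4: append 18 -> window=[1, 19, 1, 18] (not full yet)
step 5: append 10 -> window=[1, 19, 1, 18, 10] -> max=19
step 6: append 9 -> window=[19, 1, 18, 10, 9] -> max=19
step 7: append 12 -> window=[1, 18, 10, 9, 12] -> max=18
step 8: append 8 -> window=[18, 10, 9, 12, 8] -> max=18
step 9: append 12 -> window=[10, 9, 12, 8, 12] -> max=12
step 10: append 20 -> window=[9, 12, 8, 12, 20] -> max=20
step 11: append 12 -> window=[12, 8, 12, 20, 12] -> max=20
step 12: append 8 -> window=[8, 12, 20, 12, 8] -> max=20
step 13: append 21 -> window=[12, 20, 12, 8, 21] -> max=21
step 14: append 9 -> window=[20, 12, 8, 21, 9] -> max=21

Answer: 19 19 18 18 12 20 20 20 21 21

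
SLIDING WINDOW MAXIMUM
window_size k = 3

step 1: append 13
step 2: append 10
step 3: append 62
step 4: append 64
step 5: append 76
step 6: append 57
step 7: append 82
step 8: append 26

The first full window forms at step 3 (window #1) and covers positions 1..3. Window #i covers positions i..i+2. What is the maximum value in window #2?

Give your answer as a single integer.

Answer: 64

Derivation:
step 1: append 13 -> window=[13] (not full yet)
step 2: append 10 -> window=[13, 10] (not full yet)
step 3: append 62 -> window=[13, 10, 62] -> max=62
step 4: append 64 -> window=[10, 62, 64] -> max=64
Window #2 max = 64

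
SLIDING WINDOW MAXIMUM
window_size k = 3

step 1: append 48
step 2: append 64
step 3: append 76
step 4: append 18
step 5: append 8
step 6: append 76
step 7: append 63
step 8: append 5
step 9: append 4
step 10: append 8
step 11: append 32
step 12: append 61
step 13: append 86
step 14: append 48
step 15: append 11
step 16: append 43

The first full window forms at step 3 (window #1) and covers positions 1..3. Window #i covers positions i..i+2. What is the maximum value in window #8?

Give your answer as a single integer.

step 1: append 48 -> window=[48] (not full yet)
step 2: append 64 -> window=[48, 64] (not full yet)
step 3: append 76 -> window=[48, 64, 76] -> max=76
step 4: append 18 -> window=[64, 76, 18] -> max=76
step 5: append 8 -> window=[76, 18, 8] -> max=76
step 6: append 76 -> window=[18, 8, 76] -> max=76
step 7: append 63 -> window=[8, 76, 63] -> max=76
step 8: append 5 -> window=[76, 63, 5] -> max=76
step 9: append 4 -> window=[63, 5, 4] -> max=63
step 10: append 8 -> window=[5, 4, 8] -> max=8
Window #8 max = 8

Answer: 8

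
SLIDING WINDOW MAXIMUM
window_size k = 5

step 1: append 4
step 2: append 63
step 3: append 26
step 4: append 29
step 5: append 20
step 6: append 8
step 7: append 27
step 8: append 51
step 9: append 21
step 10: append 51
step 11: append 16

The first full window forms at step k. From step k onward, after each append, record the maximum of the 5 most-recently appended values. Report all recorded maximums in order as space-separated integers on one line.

step 1: append 4 -> window=[4] (not full yet)
step 2: append 63 -> window=[4, 63] (not full yet)
step 3: append 26 -> window=[4, 63, 26] (not full yet)
step 4: append 29 -> window=[4, 63, 26, 29] (not full yet)
step 5: append 20 -> window=[4, 63, 26, 29, 20] -> max=63
step 6: append 8 -> window=[63, 26, 29, 20, 8] -> max=63
step 7: append 27 -> window=[26, 29, 20, 8, 27] -> max=29
step 8: append 51 -> window=[29, 20, 8, 27, 51] -> max=51
step 9: append 21 -> window=[20, 8, 27, 51, 21] -> max=51
step 10: append 51 -> window=[8, 27, 51, 21, 51] -> max=51
step 11: append 16 -> window=[27, 51, 21, 51, 16] -> max=51

Answer: 63 63 29 51 51 51 51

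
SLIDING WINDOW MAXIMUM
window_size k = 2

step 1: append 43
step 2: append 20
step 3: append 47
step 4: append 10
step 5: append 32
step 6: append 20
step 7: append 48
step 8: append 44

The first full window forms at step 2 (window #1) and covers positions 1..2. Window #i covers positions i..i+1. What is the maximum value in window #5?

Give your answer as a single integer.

Answer: 32

Derivation:
step 1: append 43 -> window=[43] (not full yet)
step 2: append 20 -> window=[43, 20] -> max=43
step 3: append 47 -> window=[20, 47] -> max=47
step 4: append 10 -> window=[47, 10] -> max=47
step 5: append 32 -> window=[10, 32] -> max=32
step 6: append 20 -> window=[32, 20] -> max=32
Window #5 max = 32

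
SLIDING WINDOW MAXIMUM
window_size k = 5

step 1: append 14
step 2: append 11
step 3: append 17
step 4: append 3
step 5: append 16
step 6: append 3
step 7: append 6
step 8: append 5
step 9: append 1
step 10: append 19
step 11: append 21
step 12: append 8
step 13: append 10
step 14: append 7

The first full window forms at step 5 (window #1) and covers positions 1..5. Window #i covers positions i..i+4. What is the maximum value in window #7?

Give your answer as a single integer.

Answer: 21

Derivation:
step 1: append 14 -> window=[14] (not full yet)
step 2: append 11 -> window=[14, 11] (not full yet)
step 3: append 17 -> window=[14, 11, 17] (not full yet)
step 4: append 3 -> window=[14, 11, 17, 3] (not full yet)
step 5: append 16 -> window=[14, 11, 17, 3, 16] -> max=17
step 6: append 3 -> window=[11, 17, 3, 16, 3] -> max=17
step 7: append 6 -> window=[17, 3, 16, 3, 6] -> max=17
step 8: append 5 -> window=[3, 16, 3, 6, 5] -> max=16
step 9: append 1 -> window=[16, 3, 6, 5, 1] -> max=16
step 10: append 19 -> window=[3, 6, 5, 1, 19] -> max=19
step 11: append 21 -> window=[6, 5, 1, 19, 21] -> max=21
Window #7 max = 21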